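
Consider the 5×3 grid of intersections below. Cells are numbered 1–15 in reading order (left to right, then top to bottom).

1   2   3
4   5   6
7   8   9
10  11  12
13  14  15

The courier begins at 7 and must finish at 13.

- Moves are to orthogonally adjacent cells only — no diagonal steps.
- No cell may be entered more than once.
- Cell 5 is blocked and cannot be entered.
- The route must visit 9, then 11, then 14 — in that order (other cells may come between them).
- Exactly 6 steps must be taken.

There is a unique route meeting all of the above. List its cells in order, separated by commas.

The waypoints must appear in the order 9, 11, 14, with no cell reused.
Route from 7: right 2 to 9, down 1 to 12, left 1 to 11, down 1 to 14, left 1 to 13 — 6 moves in all.
Check: order respected (9 at step 2, 11 at step 4, 14 at step 5); 6 moves as required.

7, 8, 9, 12, 11, 14, 13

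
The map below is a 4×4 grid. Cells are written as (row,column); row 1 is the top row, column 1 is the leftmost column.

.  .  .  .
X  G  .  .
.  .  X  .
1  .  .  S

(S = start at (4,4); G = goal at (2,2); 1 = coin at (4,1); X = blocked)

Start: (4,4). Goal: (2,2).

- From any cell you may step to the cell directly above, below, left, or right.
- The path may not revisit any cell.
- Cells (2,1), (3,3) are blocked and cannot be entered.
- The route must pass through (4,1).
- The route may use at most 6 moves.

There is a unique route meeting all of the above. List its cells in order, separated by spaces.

The 6-move cap with required stops at (4,1) leaves no slack for detours.
Route from (4,4): left 3 to (4,1), up 1 to (3,1), right 1 to (3,2), up 1 to (2,2) — 6 moves in all.
Check: all required cells visited; 6 ≤ 6 moves.

(4,4) (4,3) (4,2) (4,1) (3,1) (3,2) (2,2)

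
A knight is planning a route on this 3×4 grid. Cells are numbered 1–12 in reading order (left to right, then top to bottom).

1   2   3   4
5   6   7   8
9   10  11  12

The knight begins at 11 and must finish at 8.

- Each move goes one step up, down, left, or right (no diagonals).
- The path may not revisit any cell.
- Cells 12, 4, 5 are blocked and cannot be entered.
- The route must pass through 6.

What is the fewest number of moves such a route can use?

Any route passes through 6 somewhere between 11 and 8. Summing Manhattan distances along the two legs (11 → 6 → 8) gives a lower bound of 2 + 2 = 4 moves.
A route of 4 moves achieves this: 11 → 10 → 6 → 7 → 8.
Since 4 matches the lower bound, it is optimal.

4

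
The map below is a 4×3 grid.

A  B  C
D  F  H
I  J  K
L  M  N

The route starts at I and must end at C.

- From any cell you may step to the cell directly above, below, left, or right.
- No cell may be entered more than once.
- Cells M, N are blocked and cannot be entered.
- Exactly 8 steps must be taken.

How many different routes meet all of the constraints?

Need simple routes of exactly 8 moves from I to C (Manhattan distance 4, so 2 moves are spent on a detour and 2 undoing it).
Enumerating: I D A B F J K H C | I J K H F D A B C.
That gives 2 routes.

2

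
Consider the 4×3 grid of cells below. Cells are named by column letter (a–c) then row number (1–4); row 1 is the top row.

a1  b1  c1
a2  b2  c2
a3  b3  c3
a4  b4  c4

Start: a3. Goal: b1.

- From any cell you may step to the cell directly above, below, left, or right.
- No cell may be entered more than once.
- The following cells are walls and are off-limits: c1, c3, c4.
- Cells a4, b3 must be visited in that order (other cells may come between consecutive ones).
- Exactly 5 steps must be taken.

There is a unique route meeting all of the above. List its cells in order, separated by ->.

The waypoints must appear in the order a4, b3, with no cell reused.
Route from a3: down 1 to a4, right 1 to b4, up 3 to b1 — 5 moves in all.
Check: order respected (a4 at step 1, b3 at step 3); 5 moves as required.

a3 -> a4 -> b4 -> b3 -> b2 -> b1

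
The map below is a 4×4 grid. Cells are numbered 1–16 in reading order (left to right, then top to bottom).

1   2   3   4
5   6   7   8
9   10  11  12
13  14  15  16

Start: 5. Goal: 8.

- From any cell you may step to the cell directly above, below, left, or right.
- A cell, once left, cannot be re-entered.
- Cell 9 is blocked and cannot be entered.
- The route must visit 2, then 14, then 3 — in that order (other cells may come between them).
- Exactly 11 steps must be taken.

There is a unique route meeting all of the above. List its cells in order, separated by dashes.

The waypoints must appear in the order 2, 14, 3, with no cell reused.
Route from 5: up to 1, right to 2, 3× down (reaching 14), right to 15, 3× up (reaching 3), right to 4, down to 8 — 11 moves in all.
Check: order respected (2 at step 2, 14 at step 5, 3 at step 9); 11 moves as required.

5 - 1 - 2 - 6 - 10 - 14 - 15 - 11 - 7 - 3 - 4 - 8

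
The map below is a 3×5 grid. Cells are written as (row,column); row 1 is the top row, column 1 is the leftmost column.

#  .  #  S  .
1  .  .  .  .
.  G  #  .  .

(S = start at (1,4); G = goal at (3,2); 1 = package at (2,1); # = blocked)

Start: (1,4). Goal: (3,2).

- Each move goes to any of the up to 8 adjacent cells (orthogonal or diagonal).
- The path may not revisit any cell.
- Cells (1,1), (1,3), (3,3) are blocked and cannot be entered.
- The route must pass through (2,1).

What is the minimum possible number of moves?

Any route passes through (2,1) somewhere between (1,4) and (3,2). Summing Chebyshev distances along the two legs ((1,4) → (2,1) → (3,2)) gives a lower bound of 3 + 1 = 4 moves.
A route of 4 moves achieves this: (1,4) → (2,3) → (1,2) → (2,1) → (3,2).
Since 4 matches the lower bound, it is optimal.

4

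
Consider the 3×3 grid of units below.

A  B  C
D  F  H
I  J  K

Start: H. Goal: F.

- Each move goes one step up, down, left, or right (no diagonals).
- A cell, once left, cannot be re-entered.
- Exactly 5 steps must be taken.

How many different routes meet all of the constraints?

Need simple routes of exactly 5 moves from H to F (Manhattan distance 1, so 2 moves are spent on a detour and 2 undoing it).
Enumerating: H C B A D F | H K J I D F.
That gives 2 routes.

2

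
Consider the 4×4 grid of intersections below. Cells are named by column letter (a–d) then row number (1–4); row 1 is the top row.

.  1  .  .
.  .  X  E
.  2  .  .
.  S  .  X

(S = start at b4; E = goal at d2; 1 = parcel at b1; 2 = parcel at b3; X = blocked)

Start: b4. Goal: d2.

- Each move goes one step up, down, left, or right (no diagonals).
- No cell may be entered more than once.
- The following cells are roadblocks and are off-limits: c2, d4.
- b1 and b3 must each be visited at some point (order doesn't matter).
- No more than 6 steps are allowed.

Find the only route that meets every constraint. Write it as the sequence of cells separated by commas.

b4, b3, b2, b1, c1, d1, d2

The 6-move cap with required stops at b1, b3 leaves no slack for detours.
Route from b4: 3× up (reaching b1), 2× right (reaching d1), down to d2 — 6 moves in all.
Check: all required cells visited; 6 ≤ 6 moves.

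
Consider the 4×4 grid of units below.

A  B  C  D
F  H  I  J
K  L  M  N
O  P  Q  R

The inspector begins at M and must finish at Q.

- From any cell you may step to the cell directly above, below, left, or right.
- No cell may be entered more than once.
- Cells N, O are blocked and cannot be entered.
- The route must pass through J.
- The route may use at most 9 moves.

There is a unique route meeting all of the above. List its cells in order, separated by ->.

M -> I -> J -> D -> C -> B -> H -> L -> P -> Q

The 9-move cap with required stops at J leaves no slack for detours.
Route from M: up 1 to I, right 1 to J, up 1 to D, left 2 to B, down 3 to P, right 1 to Q — 9 moves in all.
Check: all required cells visited; 9 ≤ 9 moves.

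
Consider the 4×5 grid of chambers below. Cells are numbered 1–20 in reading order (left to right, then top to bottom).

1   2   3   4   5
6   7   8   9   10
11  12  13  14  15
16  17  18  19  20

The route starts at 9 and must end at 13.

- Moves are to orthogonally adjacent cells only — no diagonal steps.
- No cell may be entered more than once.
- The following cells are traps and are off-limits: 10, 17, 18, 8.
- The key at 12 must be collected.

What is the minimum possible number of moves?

6

Any route passes through 12 somewhere between 9 and 13. Summing Manhattan distances along the two legs (9 → 12 → 13) gives a lower bound of 3 + 1 = 4 moves.
The shortest route satisfying every rule uses 6 moves: 9 → 4 → 3 → 2 → 7 → 12 → 13.
The no-revisit rule (legs can't share cells) pushes the minimum above the 4-move bound; an exhaustive check rules out every length from 4 to 5, leaving 6 as the minimum.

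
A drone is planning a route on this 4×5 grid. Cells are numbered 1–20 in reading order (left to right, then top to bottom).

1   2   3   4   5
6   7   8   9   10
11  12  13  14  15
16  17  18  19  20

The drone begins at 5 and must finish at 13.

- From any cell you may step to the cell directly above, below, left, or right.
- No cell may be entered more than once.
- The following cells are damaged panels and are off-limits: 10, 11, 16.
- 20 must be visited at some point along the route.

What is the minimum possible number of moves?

Any route passes through 20 somewhere between 5 and 13. Summing Manhattan distances along the two legs (5 → 20 → 13) gives a lower bound of 3 + 3 = 6 moves.
That bound ignores the blocked cells. Measuring each leg by the fewest moves that actually steer around them (5→20: 5; 20→13: 3) raises the lower bound to 8.
A route of 8 moves exists: 5 → 4 → 9 → 14 → 15 → 20 → 19 → 18 → 13.
Since 8 matches that lower bound, it is optimal.

8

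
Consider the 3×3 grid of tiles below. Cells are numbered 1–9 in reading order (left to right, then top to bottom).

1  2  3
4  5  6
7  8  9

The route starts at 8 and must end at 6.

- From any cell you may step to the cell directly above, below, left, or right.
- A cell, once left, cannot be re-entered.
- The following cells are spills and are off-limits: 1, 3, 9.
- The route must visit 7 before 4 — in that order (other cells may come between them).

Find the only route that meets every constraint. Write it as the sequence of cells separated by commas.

8, 7, 4, 5, 6

The waypoints must appear in the order 7, 4, with no cell reused.
Route from 8: left to 7, up to 4, 2× right (reaching 6) — 4 moves in all.
Check: order respected (7 at step 1, 4 at step 2).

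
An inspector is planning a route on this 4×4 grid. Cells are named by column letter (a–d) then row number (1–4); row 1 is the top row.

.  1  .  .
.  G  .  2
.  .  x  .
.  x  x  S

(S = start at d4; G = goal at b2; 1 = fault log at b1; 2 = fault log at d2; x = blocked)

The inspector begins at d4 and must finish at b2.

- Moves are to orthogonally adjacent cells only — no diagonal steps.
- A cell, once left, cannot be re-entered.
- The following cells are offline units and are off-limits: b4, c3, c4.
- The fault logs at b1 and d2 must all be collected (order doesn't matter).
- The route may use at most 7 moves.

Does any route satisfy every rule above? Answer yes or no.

yes

One route that works: d4 → d3 → d2 → d1 → c1 → b1 → b2.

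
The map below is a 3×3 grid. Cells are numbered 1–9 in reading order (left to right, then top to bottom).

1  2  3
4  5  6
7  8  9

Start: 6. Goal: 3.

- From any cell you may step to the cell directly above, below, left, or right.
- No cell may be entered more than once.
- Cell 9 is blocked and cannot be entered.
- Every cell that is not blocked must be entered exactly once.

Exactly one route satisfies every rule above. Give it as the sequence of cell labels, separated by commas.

6, 5, 8, 7, 4, 1, 2, 3

Need to visit all 8 open cells exactly once, starting at 6 and ending at 3.
Cell 7 has only two open neighbours (4 and 8), so the path must pass straight through it: one of those is the cell it's entered from and the other is where it exits.
Route from 6: left to 5, down to 8, left to 7, 2× up (reaching 1), 2× right (reaching 3) — 7 moves in all.
Check: all 8 open cells covered.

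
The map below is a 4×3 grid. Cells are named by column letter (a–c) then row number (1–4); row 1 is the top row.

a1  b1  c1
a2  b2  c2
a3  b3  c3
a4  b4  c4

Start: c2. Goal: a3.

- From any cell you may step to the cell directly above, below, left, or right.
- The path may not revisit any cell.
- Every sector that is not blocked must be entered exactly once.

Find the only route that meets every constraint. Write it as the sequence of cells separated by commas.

c2, c1, b1, a1, a2, b2, b3, c3, c4, b4, a4, a3

Need to visit all 12 open cells exactly once, starting at c2 and ending at a3.
Cell c4 has only two open neighbours (c3 and b4), so the path must pass straight through it: one of those is the cell it's entered from and the other is where it exits.
Route from c2: up 1 to c1, left 2 to a1, down 1 to a2, right 1 to b2, down 1 to b3, right 1 to c3, down 1 to c4, left 2 to a4, up 1 to a3 — 11 moves in all.
Check: all 12 open cells covered.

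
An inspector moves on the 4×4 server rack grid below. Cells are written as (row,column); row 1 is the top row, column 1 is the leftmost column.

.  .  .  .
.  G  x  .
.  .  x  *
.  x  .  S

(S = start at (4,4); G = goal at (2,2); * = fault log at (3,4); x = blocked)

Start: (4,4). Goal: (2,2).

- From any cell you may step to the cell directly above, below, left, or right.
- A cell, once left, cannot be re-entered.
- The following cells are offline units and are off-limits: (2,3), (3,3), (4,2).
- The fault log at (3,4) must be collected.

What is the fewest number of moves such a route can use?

6

Any route passes through (3,4) somewhere between (4,4) and (2,2). Summing Manhattan distances along the two legs ((4,4) → (3,4) → (2,2)) gives a lower bound of 1 + 3 = 4 moves.
That bound ignores the blocked cells. Measuring each leg by the fewest moves that actually steer around them ((4,4)→(3,4): 1; (3,4)→(2,2): 5) raises the lower bound to 6.
A route of 6 moves exists: (4,4) → (3,4) → (2,4) → (1,4) → (1,3) → (1,2) → (2,2).
Since 6 matches that lower bound, it is optimal.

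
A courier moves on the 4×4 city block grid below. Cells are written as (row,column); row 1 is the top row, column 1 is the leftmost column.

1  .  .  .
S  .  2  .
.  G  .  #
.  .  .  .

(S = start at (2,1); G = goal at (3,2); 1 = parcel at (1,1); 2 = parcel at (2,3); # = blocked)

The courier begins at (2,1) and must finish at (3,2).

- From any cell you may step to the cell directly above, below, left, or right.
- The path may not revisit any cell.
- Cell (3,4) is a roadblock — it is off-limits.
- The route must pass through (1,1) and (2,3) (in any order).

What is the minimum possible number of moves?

Any route passes through (1,1) and (2,3) in some order between (2,1) and (3,2). Summing Manhattan distances along each leg and taking the cheapest ordering ((2,1) → (1,1) → (2,3) → (3,2)) gives a lower bound of 1 + 3 + 2 = 6 moves.
A route of 6 moves achieves this: (2,1) → (1,1) → (1,2) → (2,2) → (2,3) → (3,3) → (3,2).
Since 6 matches the lower bound, it is optimal.

6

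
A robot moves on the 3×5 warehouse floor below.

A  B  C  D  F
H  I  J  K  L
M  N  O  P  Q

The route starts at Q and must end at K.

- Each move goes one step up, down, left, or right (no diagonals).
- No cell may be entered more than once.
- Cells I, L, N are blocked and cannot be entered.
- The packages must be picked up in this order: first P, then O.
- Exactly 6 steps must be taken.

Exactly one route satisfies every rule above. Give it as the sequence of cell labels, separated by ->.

The waypoints must appear in the order P, O, with no cell reused.
Route from Q: left 2 to O, up 2 to C, right 1 to D, down 1 to K — 6 moves in all.
Check: order respected (P at step 1, O at step 2); 6 moves as required.

Q -> P -> O -> J -> C -> D -> K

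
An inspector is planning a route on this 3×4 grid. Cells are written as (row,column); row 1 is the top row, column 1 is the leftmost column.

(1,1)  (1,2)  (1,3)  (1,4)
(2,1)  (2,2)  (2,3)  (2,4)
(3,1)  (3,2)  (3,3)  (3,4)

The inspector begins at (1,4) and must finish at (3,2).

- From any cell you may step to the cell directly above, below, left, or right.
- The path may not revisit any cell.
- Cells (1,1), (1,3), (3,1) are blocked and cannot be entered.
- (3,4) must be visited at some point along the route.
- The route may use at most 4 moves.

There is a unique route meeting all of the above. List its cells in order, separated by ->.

The budget equals the shortest possible length, so every move has to be on a shortest route through the required cells.
Route from (1,4): down 2 to (3,4), left 2 to (3,2) — 4 moves in all.
Check: all required cells visited; 4 ≤ 4 moves.

(1,4) -> (2,4) -> (3,4) -> (3,3) -> (3,2)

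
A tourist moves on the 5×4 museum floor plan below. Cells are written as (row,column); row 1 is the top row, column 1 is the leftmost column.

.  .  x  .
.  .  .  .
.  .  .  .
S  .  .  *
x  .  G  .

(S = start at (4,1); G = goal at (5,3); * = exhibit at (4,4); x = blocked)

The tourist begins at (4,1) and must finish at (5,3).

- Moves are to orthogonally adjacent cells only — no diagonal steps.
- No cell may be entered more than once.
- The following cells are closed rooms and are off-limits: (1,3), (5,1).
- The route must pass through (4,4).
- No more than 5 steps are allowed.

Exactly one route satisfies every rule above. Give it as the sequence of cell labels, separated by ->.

(4,1) -> (4,2) -> (4,3) -> (4,4) -> (5,4) -> (5,3)

Any route must reach (4,4) and still end at (5,3) within 5 moves, so the order of the required stops is forced.
Route from (4,1): right 3 to (4,4), down 1 to (5,4), left 1 to (5,3) — 5 moves in all.
Check: all required cells visited; 5 ≤ 5 moves.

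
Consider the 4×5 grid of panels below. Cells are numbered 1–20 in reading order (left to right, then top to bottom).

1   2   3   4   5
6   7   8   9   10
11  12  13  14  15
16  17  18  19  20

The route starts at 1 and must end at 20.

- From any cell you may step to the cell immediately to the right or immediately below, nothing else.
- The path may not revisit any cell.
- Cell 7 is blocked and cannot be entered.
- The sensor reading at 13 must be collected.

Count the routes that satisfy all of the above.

A right/down-only route from 1 to 20 makes exactly 3 down-moves and 4 right-moves in some order.
With no other constraints that would be C(7,3) = 35 routes.
Split at 13 and multiply the segment counts (each segment already excludes blocked cells): 1→13: 2; 13→20: 3; product = 6.
That gives 6 routes.

6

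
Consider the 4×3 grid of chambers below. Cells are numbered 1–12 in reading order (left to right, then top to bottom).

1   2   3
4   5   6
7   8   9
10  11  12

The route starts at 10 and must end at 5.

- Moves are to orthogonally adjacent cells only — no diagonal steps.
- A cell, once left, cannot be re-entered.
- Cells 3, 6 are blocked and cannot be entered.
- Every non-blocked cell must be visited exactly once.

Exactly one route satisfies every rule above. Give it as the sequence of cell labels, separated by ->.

10 -> 11 -> 12 -> 9 -> 8 -> 7 -> 4 -> 1 -> 2 -> 5

Need to visit all 10 open cells exactly once, starting at 10 and ending at 5.
Cell 9 has only two open neighbours (12 and 8), so the path must pass straight through it: one of those is the cell it's entered from and the other is where it exits.
Route from 10: 2× right (reaching 12), up to 9, 2× left (reaching 7), 2× up (reaching 1), right to 2, down to 5 — 9 moves in all.
Check: all 10 open cells covered.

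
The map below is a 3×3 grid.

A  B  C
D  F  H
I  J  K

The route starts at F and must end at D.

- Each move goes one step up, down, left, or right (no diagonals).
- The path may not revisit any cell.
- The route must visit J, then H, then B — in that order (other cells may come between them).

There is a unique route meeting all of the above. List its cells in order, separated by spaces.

F J K H C B A D

The waypoints must appear in the order J, H, B, with no cell reused.
Route from F: down to J, right to K, 2× up (reaching C), 2× left (reaching A), down to D — 7 moves in all.
Check: order respected (J at step 1, H at step 3, B at step 5).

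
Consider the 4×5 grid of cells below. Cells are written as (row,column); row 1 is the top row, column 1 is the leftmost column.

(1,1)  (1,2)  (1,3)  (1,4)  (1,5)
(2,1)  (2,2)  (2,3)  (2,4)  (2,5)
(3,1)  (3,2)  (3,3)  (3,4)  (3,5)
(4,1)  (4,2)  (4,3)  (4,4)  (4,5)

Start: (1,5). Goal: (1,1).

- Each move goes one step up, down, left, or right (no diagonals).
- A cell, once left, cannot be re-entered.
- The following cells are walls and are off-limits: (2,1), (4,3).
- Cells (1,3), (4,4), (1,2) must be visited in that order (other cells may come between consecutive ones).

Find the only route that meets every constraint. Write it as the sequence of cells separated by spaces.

The waypoints must appear in the order (1,3), (4,4), (1,2), with no cell reused.
Route from (1,5): left 2 to (1,3), down 1 to (2,3), right 2 to (2,5), down 2 to (4,5), left 1 to (4,4), up 1 to (3,4), left 2 to (3,2), up 2 to (1,2), left 1 to (1,1) — 14 moves in all.
Check: order respected ((1,3) at step 2, (4,4) at step 8, (1,2) at step 13).

(1,5) (1,4) (1,3) (2,3) (2,4) (2,5) (3,5) (4,5) (4,4) (3,4) (3,3) (3,2) (2,2) (1,2) (1,1)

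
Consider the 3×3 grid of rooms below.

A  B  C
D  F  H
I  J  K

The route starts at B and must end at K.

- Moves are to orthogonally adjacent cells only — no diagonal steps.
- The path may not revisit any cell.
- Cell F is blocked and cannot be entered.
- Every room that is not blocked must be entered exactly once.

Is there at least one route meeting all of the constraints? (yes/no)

no

Exhausting the options from B, every branch either dead-ends against blocked cells, would have to re-enter a cell already used, or reaches the goal with a constraint still unmet.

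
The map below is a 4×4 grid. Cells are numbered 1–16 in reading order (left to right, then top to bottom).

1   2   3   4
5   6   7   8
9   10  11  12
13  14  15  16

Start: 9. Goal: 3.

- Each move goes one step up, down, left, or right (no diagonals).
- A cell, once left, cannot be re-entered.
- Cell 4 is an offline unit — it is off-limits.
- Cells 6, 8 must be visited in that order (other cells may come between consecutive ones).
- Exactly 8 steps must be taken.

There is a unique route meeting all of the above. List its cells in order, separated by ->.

The waypoints must appear in the order 6, 8, with no cell reused.
Route from 9: up to 5, right to 6, down to 10, 2× right (reaching 12), up to 8, left to 7, up to 3 — 8 moves in all.
Check: order respected (6 at step 2, 8 at step 6); 8 moves as required.

9 -> 5 -> 6 -> 10 -> 11 -> 12 -> 8 -> 7 -> 3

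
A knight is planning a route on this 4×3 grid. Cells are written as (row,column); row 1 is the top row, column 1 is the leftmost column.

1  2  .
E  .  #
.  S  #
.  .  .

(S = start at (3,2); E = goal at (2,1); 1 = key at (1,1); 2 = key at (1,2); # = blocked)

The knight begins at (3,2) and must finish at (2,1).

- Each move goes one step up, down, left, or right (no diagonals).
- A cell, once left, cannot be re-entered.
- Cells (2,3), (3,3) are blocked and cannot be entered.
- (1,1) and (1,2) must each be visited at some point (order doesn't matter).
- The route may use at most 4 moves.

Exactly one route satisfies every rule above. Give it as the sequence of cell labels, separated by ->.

(3,2) -> (2,2) -> (1,2) -> (1,1) -> (2,1)

The budget equals the shortest possible length, so every move has to be on a shortest route through the required cells.
Route from (3,2): up 2 to (1,2), left 1 to (1,1), down 1 to (2,1) — 4 moves in all.
Check: all required cells visited; 4 ≤ 4 moves.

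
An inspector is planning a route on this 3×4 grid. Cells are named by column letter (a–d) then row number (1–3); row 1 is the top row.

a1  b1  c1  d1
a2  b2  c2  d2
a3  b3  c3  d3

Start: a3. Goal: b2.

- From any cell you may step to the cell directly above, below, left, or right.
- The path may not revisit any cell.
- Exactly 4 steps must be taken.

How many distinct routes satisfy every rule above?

Need simple routes of exactly 4 moves from a3 to b2 (Manhattan distance 2, so 1 moves are spent on a detour and 1 undoing it).
Enumerating: a3 a2 a1 b1 b2 | a3 b3 c3 c2 b2.
That gives 2 routes.

2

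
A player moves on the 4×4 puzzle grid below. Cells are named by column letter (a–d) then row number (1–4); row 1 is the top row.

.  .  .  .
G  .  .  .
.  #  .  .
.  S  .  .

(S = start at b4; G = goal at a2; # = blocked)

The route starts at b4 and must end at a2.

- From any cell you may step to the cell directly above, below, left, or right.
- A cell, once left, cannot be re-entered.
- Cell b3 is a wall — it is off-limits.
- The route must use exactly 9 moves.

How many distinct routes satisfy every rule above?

17

Need simple routes of exactly 9 moves from b4 to a2 (Manhattan distance 3, so 3 moves are spent on a detour and 3 undoing it).
Branch systematically from the start, pruning whenever the remaining move budget drops below the Manhattan distance to a2 or differs from it in parity. Every completion starts via c4: 17 (no valid completion starts via a4).
That gives 17 routes.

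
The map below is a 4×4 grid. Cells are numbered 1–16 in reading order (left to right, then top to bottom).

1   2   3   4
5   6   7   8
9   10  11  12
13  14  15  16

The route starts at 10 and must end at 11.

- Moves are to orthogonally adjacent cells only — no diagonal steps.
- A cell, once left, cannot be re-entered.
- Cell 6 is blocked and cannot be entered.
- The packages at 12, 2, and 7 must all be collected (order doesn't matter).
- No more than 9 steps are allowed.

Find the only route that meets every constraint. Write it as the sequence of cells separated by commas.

The 9-move cap with required stops at 12, 2, 7 leaves no slack for detours.
Route from 10: left 1 to 9, up 2 to 1, right 2 to 3, down 1 to 7, right 1 to 8, down 1 to 12, left 1 to 11 — 9 moves in all.
Check: all required cells visited; 9 ≤ 9 moves.

10, 9, 5, 1, 2, 3, 7, 8, 12, 11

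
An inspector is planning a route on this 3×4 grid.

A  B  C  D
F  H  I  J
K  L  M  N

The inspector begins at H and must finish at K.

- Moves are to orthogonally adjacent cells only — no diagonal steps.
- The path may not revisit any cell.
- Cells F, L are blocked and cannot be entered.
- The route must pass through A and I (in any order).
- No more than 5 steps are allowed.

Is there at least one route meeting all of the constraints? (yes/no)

The blocked cells wall K off from H completely — no sequence of moves reaches it at all, so no route can satisfy the rules.

no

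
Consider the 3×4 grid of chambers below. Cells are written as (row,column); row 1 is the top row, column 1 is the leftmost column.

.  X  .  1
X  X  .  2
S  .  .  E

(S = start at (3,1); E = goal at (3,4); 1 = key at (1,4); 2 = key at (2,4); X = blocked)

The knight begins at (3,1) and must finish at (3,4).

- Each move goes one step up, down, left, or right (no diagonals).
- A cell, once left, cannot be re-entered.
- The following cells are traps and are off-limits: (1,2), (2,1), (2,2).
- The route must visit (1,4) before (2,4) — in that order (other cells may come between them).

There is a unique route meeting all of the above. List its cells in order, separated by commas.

The waypoints must appear in the order (1,4), (2,4), with no cell reused.
Route from (3,1): 2× right (reaching (3,3)), 2× up (reaching (1,3)), right to (1,4), 2× down (reaching (3,4)) — 7 moves in all.
Check: order respected (1 at step 5, 2 at step 6).

(3,1), (3,2), (3,3), (2,3), (1,3), (1,4), (2,4), (3,4)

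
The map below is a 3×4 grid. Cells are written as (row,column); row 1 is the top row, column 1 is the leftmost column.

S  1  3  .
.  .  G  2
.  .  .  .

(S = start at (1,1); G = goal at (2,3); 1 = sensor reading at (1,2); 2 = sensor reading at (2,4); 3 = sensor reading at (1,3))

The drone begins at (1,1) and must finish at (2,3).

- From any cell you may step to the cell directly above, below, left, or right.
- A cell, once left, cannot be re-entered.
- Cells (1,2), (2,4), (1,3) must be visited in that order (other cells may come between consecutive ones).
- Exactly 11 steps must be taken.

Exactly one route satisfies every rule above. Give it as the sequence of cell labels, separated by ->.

(1,1) -> (1,2) -> (2,2) -> (2,1) -> (3,1) -> (3,2) -> (3,3) -> (3,4) -> (2,4) -> (1,4) -> (1,3) -> (2,3)

The waypoints must appear in the order (1,2), (2,4), (1,3), with no cell reused.
Route from (1,1): right to (1,2), down to (2,2), left to (2,1), down to (3,1), 3× right (reaching (3,4)), 2× up (reaching (1,4)), left to (1,3), down to (2,3) — 11 moves in all.
Check: order respected (1 at step 1, 2 at step 8, 3 at step 10); 11 moves as required.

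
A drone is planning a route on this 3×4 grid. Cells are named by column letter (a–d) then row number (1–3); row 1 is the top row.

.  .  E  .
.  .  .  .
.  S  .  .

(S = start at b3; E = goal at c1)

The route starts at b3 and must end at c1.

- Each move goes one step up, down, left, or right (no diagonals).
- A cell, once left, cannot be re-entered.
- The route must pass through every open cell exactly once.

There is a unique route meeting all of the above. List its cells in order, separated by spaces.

Need to visit all 12 open cells exactly once, starting at b3 and ending at c1.
Cell a3 has only two open neighbours (a2 and b3), so the path must pass straight through it: one of those is the cell it's entered from and the other is where it exits.
Route from b3: left to a3, 2× up (reaching a1), right to b1, down to b2, right to c2, down to c3, right to d3, 2× up (reaching d1), left to c1 — 11 moves in all.
Check: all 12 open cells covered.

b3 a3 a2 a1 b1 b2 c2 c3 d3 d2 d1 c1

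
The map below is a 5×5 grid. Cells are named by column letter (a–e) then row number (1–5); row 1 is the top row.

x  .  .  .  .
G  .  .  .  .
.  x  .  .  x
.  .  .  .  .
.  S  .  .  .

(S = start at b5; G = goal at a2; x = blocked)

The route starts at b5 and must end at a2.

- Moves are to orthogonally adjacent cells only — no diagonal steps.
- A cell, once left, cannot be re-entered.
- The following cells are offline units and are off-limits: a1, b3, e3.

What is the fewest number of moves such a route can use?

The Manhattan distance from b5 to a2 is |5−2| + |2−1| = 4, so at least 4 moves are needed.
A route of 4 moves achieves this: b5 → b4 → a4 → a3 → a2.
Since 4 matches the lower bound, it is optimal.

4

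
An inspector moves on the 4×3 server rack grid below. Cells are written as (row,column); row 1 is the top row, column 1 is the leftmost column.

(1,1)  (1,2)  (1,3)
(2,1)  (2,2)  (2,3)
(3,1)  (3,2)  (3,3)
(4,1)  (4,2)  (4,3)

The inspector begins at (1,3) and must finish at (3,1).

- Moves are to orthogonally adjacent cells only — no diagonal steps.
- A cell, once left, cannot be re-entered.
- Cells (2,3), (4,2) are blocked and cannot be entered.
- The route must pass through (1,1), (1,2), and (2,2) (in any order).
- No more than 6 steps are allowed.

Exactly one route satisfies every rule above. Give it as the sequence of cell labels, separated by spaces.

(1,3) (1,2) (1,1) (2,1) (2,2) (3,2) (3,1)

Any route must reach (1,1), (1,2), and (2,2) and still end at (3,1) within 6 moves, so the order of the required stops is forced.
Route from (1,3): 2× left (reaching (1,1)), down to (2,1), right to (2,2), down to (3,2), left to (3,1) — 6 moves in all.
Check: all required cells visited; 6 ≤ 6 moves.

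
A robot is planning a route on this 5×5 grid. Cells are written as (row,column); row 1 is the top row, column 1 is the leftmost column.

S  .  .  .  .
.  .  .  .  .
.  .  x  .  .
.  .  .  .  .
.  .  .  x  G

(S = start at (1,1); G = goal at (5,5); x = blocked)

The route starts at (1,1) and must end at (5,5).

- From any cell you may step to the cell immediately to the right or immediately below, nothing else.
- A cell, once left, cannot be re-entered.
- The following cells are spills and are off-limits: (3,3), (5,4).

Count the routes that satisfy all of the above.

17

A right/down-only route from (1,1) to (5,5) makes exactly 4 down-moves and 4 right-moves in some order.
With no other constraints that would be C(8,4) = 70 routes.
Subtract routes through each blocked cell (inclusion–exclusion for overlaps): − through (3,3): 36 − through (5,4): 35 + through (3,3)&(5,4): 18 → 17.
That gives 17 routes.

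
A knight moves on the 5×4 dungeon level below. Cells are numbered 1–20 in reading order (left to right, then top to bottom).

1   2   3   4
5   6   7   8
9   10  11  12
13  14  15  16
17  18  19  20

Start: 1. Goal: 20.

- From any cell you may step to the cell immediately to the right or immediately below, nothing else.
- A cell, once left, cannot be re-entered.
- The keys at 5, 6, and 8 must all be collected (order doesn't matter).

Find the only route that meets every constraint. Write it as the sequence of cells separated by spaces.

Moves only go right or down, so the column and row indices never decrease.
Route from 1: down 1 to 5, right 3 to 8, down 3 to 20 — 7 moves in all.
Check: all required cells visited.

1 5 6 7 8 12 16 20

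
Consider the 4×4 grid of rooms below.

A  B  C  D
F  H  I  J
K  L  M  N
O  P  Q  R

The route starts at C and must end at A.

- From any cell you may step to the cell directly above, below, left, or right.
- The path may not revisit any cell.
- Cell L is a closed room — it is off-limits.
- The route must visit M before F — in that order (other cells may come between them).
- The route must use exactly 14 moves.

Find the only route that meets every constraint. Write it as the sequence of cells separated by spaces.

The waypoints must appear in the order M, F, with no cell reused.
Route from C: right to D, down to J, left to I, down to M, right to N, down to R, 3× left (reaching O), 2× up (reaching F), right to H, up to B, left to A — 14 moves in all.
Check: order respected (M at step 4, F at step 11); 14 moves as required.

C D J I M N R Q P O K F H B A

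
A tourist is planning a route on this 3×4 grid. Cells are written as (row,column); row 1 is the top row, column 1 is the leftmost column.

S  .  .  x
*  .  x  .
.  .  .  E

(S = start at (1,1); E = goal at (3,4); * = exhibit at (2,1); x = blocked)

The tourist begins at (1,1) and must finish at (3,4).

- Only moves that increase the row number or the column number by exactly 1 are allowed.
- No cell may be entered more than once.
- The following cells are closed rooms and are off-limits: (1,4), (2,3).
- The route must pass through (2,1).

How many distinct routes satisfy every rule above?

2

A right/down-only route from (1,1) to (3,4) makes exactly 2 down-moves and 3 right-moves in some order.
With no other constraints that would be C(5,2) = 10 routes.
Split at (2,1) and multiply the segment counts (each segment already excludes blocked cells): (1,1)→(2,1): 1; (2,1)→(3,4): 2; product = 2.
That gives 2 routes.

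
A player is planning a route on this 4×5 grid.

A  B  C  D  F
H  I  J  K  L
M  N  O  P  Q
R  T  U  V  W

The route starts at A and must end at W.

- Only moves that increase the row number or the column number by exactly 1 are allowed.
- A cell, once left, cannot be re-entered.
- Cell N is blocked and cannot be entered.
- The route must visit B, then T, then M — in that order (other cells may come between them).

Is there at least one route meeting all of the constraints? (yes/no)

M lies above T, so going from T to M would need an upward move — but moves only go right/down, so T cannot be visited before M.

no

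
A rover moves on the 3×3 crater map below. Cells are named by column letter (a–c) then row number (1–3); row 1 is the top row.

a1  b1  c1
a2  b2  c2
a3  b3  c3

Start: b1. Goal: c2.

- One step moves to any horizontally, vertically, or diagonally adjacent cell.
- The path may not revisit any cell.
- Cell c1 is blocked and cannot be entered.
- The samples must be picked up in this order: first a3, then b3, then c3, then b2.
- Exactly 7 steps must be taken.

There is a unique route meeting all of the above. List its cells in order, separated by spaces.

b1 a1 a2 a3 b3 c3 b2 c2

The waypoints must appear in the order a3, b3, c3, b2, with no cell reused.
Route from b1: left 1 to a1, down 2 to a3, right 2 to c3, up-left 1 to b2, right 1 to c2 — 7 moves in all.
Check: order respected (a3 at step 3, b3 at step 4, c3 at step 5, b2 at step 6); 7 moves as required.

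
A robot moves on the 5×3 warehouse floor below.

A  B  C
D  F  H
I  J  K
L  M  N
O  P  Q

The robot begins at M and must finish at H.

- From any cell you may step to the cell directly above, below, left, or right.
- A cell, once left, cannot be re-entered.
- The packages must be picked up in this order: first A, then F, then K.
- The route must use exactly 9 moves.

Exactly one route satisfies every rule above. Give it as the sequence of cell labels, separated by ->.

The waypoints must appear in the order A, F, K, with no cell reused.
Route from M: left 1 to L, up 3 to A, right 1 to B, down 2 to J, right 1 to K, up 1 to H — 9 moves in all.
Check: order respected (A at step 4, F at step 6, K at step 8); 9 moves as required.

M -> L -> I -> D -> A -> B -> F -> J -> K -> H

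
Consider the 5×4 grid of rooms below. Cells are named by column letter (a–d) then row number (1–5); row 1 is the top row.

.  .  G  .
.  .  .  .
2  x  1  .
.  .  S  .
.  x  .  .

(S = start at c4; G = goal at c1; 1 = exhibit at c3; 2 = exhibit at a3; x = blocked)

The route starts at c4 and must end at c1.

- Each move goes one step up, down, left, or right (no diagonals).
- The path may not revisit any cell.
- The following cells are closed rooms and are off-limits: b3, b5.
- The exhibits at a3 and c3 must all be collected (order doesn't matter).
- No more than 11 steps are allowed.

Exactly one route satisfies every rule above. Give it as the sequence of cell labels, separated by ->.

c4 -> b4 -> a4 -> a3 -> a2 -> b2 -> c2 -> c3 -> d3 -> d2 -> d1 -> c1

The budget equals the shortest possible length, so every move has to be on a shortest route through the required cells.
Route from c4: 2× left (reaching a4), 2× up (reaching a2), 2× right (reaching c2), down to c3, right to d3, 2× up (reaching d1), left to c1 — 11 moves in all.
Check: all required cells visited; 11 ≤ 11 moves.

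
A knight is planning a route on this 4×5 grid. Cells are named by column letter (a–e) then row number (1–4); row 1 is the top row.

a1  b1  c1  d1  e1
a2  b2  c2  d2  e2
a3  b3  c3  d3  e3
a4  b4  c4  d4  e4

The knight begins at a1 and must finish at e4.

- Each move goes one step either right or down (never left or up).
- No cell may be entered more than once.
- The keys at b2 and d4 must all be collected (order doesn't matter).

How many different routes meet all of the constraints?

12

A right/down-only route from a1 to e4 makes exactly 3 down-moves and 4 right-moves in some order.
With no other constraints that would be C(7,3) = 35 routes.
A monotone route can only reach the required cells in the order b2, d4, so split there and multiply the segment counts: a1→b2: 2; b2→d4: 6; d4→e4: 1; product = 12.
That gives 12 routes.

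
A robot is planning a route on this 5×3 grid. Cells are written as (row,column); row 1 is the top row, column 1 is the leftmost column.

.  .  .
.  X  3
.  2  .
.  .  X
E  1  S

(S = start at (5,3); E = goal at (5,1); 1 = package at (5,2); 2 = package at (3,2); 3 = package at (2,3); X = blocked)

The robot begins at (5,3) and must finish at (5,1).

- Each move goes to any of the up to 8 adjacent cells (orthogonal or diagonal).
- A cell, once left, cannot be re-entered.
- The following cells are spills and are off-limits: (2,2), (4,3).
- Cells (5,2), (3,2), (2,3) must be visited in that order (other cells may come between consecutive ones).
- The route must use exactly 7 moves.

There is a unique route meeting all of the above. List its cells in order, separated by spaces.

The waypoints must appear in the order (5,2), (3,2), (2,3), with no cell reused.
Route from (5,3): left to (5,2), up-left to (4,1), 2× up-right (reaching (2,3)), down to (3,3), 2× down-left (reaching (5,1)) — 7 moves in all.
Check: order respected (1 at step 1, 2 at step 3, 3 at step 4); 7 moves as required.

(5,3) (5,2) (4,1) (3,2) (2,3) (3,3) (4,2) (5,1)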